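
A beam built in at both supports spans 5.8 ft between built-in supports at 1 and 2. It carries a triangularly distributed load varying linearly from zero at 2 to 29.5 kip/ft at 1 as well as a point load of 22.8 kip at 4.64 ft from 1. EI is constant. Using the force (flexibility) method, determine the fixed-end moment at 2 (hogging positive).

M_2 = 50.01 kip·ft

Take the two fixed-end moments M_1, M_2 as redundants; the released structure is the simple span 12.
On the primary (simply-supported) span, the end slopes from the loading are:
  at 1: triangular load, peak 29.5: w₀L³/(45EI) = 127.9/EI
  at 2: triangular load, peak 29.5: 7w₀L³/(360EI) = 111.9/EI
  at 1: point load 22.8 at a = 4.64: Pab(L + b)/(6LEI) = 24.54/EI
  at 2: point load 22.8 at a = 4.64: Pab(L + a)/(6LEI) = 36.82/EI
  θ_10 = 152.5/EI,  θ_20 = 148.7/EI
Flexibility coefficients: a unit moment at one end gives L/(3EI) there and L/(6EI) at the far end, so f₁₁ = f₂₂ = 1.933/EI and f₁₂ = f₂₁ = 0.9667/EI.
Compatibility — zero rotation at each built-in end:
  1.933 M_1 + 0.9667 M_2 = 152.5
  0.9667 M_1 + 1.933 M_2 = 148.7
Solving the pair gives M_1 = 53.85 kip·ft and M_2 = 50.01 kip·ft (hogging).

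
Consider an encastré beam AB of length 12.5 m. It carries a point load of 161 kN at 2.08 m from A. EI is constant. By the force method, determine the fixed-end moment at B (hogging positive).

Release both end moments; the primary structure is a simply-supported span AB with redundants M_A and M_B.
End rotations of the released simple span under the applied load (×1/EI):
  at A: point load 161 at a = 2.08: Pab(L + b)/(6LEI) = 1066/EI
  at B: point load 161 at a = 2.08: Pab(L + a)/(6LEI) = 678.3/EI
  θ_A0 = 1066/EI,  θ_B0 = 678.3/EI
Flexibility coefficients: a unit moment at one end gives L/(3EI) there and L/(6EI) at the far end, so f₁₁ = f₂₂ = 4.167/EI and f₁₂ = f₂₁ = 2.083/EI.
Compatibility — zero rotation at each built-in end:
  4.167 M_A + 2.083 M_B = 1066
  2.083 M_A + 4.167 M_B = 678.3
Solving the pair gives M_A = 232.7 kN·m and M_B = 46.45 kN·m (hogging).

M_B = 46.45 kN·m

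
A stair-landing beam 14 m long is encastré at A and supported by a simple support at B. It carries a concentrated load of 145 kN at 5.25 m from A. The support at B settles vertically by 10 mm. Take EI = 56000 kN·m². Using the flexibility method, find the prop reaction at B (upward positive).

R_B = 26.15 kN

Remove the prop at B; the released (primary) structure is a cantilever built in at A.
Primary-structure tip deflection at B by superposition:
  point load 145 at a = 5.25: Pa²(3L − a)/(6EI) = 24479/EI
Flexibility coefficient — unit upward force at B: δ_{BB} = L³/(3EI) = 914.7/EI.
With EI = 56000 kN·m²: δ_0 = 0.43712 m and δ_{BB} = 0.016333 m/kN.
Compatibility — the beam at B must follow the support down by 0.01 m: δ_0 − R_B·δ_{BB} = 0.01, so R_B = (0.43712 − 0.01)/0.016333 = 26.15 kN.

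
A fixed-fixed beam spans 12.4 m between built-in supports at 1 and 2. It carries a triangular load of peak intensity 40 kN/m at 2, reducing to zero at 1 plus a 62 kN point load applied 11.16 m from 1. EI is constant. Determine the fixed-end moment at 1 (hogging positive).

Release both end moments; the primary structure is a simply-supported span 12 with redundants M_1 and M_2.
End rotations of the released simple span under the applied load (×1/EI):
  at 1: triangular load, peak 40: 7w₀L³/(360EI) = 1483/EI
  at 2: triangular load, peak 40: w₀L³/(45EI) = 1695/EI
  at 1: point load 62 at a = 11.16: Pab(L + b)/(6LEI) = 157.3/EI
  at 2: point load 62 at a = 11.16: Pab(L + a)/(6LEI) = 271.7/EI
  θ_10 = 1640/EI,  θ_20 = 1966/EI
Flexibility coefficients: a unit moment at one end gives L/(3EI) there and L/(6EI) at the far end, so f₁₁ = f₂₂ = 4.133/EI and f₁₂ = f₂₁ = 2.067/EI.
Compatibility — zero rotation at each built-in end:
  4.133 M_1 + 2.067 M_2 = 1640
  2.067 M_1 + 4.133 M_2 = 1966
Solving the pair gives M_1 = 211.9 kN·m and M_2 = 369.8 kN·m (hogging).

M_1 = 211.9 kN·m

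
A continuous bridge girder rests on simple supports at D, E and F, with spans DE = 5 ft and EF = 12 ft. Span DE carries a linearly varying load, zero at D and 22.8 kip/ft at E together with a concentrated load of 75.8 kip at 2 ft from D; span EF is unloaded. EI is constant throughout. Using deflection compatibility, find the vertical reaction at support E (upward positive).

Release continuity at E by inserting a hinge; the redundant is the internal moment M_E. The primary structure is two simply-supported spans DE and EF.
End slopes at the hinge E, treating each span as simply supported:
  span DE: triangular load, peak 22.8: w₀L³/(45EI) = 63.33/EI
  span DE: point load 75.8 at a = 2: Pab(L + a)/(6LEI) = 106.1/EI
  relative rotation θ_0 = (169.5 + 0)/EI = 169.5/EI
A unit hogging moment at E produces rotation L₁/(3EI) + L₂/(3EI) = 5.667/EI.
Slope continuity at E: θ_0 = M_E·5.667/EI, so M_E = 169.5/5.667 = 29.9 kip·ft (hogging).
Span DE, ΣM about D with M_E applied at E: R_E^{DE}·5 = 341.6 + 29.9, so R_E^{DE} = 74.3 kip and R_D = 132.8 − 74.3 = 58.5 kip.
Span EF, ΣM about F: R_E^{EF}·12 = 0 + 29.9, so R_E^{EF} = 2.492 kip and R_F = 0 − 2.492 = -2.492 kip.
R_E = 74.3 + 2.492 = 76.79 kip.

R_E = 76.79 kip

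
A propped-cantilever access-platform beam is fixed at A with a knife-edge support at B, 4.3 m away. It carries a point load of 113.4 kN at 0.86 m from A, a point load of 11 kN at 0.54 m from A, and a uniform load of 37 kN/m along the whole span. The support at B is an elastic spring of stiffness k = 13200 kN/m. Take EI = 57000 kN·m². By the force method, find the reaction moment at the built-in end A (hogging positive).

M_A = 200.5 kN·m

Take the reaction at B as the redundant and release it; the primary structure is a cantilever fixed at A.
Free-end deflection of the primary structure under the applied loading (downward +):
  point load 113.4 at a = 0.86: Pa²(3L − a)/(6EI) = 168.3/EI
  point load 11 at a = 0.54: Pa²(3L − a)/(6EI) = 6.608/EI
  UDL 37: wL⁴/(8EI) = 1581/EI
  δ_0 = 1756/EI
Tip deflection under a unit load at B: L³/(3EI) = 26.5/EI.
With EI = 57000 kN·m²: δ_0 = 0.030809 m and δ_{BB} = 0.000465 m/kN.
Compatibility — the spring shortens by R_B/k under the reaction it provides: δ_0 − R_B·δ_{BB} = R_B/k. With 1/k = 0.000076 m/kN, R_B = δ_0 / (δ_{BB} + 1/k) = 0.030809 / (0.000465 + 0.000076) = 56.98 kN.
Moment equilibrium about A: M_A = Σ(load moments about A) − R_B·L = 445.5 − 56.98×4.3 = 200.5 kN·m.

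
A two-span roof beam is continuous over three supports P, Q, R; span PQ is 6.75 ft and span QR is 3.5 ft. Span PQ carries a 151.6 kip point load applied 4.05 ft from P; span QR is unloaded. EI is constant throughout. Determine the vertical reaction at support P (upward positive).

Release continuity at Q by inserting a hinge; the redundant is the internal moment M_Q. The primary structure is two simply-supported spans PQ and QR.
Rotations at Q on the released spans (each span's end-slope, ×1/EI):
  span PQ: point load 151.6 at a = 4.05: Pab(L + a)/(6LEI) = 442.1/EI
  relative rotation θ_0 = (442.1 + 0)/EI = 442.1/EI
A unit hogging moment at Q produces rotation L₁/(3EI) + L₂/(3EI) = 3.417/EI.
Slope continuity at Q: θ_0 = M_Q·3.417/EI, so M_Q = 442.1/3.417 = 129.4 kip·ft (hogging).
Span PQ, ΣM about P with M_Q applied at Q: R_Q^{PQ}·6.75 = 614 + 129.4, so R_Q^{PQ} = 110.1 kip and R_P = 151.6 − 110.1 = 41.47 kip.

R_P = 41.47 kip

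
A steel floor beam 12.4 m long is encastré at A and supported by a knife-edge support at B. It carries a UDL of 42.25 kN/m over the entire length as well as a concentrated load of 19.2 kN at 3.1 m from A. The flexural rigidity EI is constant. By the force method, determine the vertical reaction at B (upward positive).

R_B = 198.1 kN

Release the roller at B. Primary structure: cantilever fixed at A.
Deflection at B on the released cantilever, summing each load's contribution:
  UDL 42.25: wL⁴/(8EI) = 124860/EI
  point load 19.2 at a = 3.1: Pa²(3L − a)/(6EI) = 1049/EI
  δ_0 = 125909/EI
Tip deflection under a unit load at B: L³/(3EI) = 635.5/EI.
Compatibility at B: δ_0 − R_B·δ_{BB} = 0, so R_B = 125909/635.5 = 198.1 kN.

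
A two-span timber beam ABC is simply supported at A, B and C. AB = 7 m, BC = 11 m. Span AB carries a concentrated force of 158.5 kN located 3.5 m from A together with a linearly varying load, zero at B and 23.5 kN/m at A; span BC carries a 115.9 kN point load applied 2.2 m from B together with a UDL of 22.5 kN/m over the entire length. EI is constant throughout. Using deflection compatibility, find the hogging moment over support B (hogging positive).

M_B = 427.2 kN·m

Release continuity at B by inserting a hinge; the redundant is the internal moment M_B. The primary structure is two simply-supported spans AB and BC.
End slopes at the hinge B, treating each span as simply supported:
  span AB: point load 158.5 at a = 3.5: Pab(L + a)/(6LEI) = 485.4/EI
  span AB: triangular load, peak 23.5: 7w₀L³/(360EI) = 156.7/EI
  span BC: point load 115.9 at a = 2.2: Pab(L + b)/(6LEI) = 673.1/EI
  span BC: UDL 22.5: wL³/(24EI) = 1248/EI
  relative rotation θ_0 = (642.1 + 1921)/EI = 2563/EI
A unit hogging moment at B produces rotation L₁/(3EI) + L₂/(3EI) = 6/EI.
Slope continuity at B: θ_0 = M_B·6/EI, so M_B = 2563/6 = 427.2 kN·m (hogging).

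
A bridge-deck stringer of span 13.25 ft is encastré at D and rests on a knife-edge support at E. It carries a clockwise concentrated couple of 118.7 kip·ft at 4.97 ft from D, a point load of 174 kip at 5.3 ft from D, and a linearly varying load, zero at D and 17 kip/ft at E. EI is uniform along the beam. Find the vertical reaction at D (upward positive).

R_D = 180.3 kip

Choose R_E as the redundant. The primary structure is the cantilever fixed at D.
Free-end deflection of the primary structure under the applied loading (downward +):
  clockwise couple 118.7 at a = 4.97: M₀a(2L − a)/(2EI) = 6351/EI
  point load 174 at a = 5.3: Pa²(3L − a)/(6EI) = 28063/EI
  triangular load, peak 17 at the free end: 11w₀L⁴/(120EI) = 48031/EI
  δ_0 = 82445/EI
Flexibility coefficient — unit upward force at E: δ_{EE} = L³/(3EI) = 775.4/EI.
The prop prevents deflection at E: R_E = δ_0/δ_{EE} = 82445/775.4 = 106.3 kip.
Vertical equilibrium: R_D = ΣP − R_E = 286.6 − 106.3 = 180.3 kip.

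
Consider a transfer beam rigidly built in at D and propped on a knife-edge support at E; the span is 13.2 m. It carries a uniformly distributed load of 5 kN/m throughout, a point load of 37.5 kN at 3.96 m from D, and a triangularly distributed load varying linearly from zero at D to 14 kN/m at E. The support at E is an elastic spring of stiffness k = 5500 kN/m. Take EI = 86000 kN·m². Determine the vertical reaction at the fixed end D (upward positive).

R_D = 117.4 kN

Release the roller at E. Primary structure: cantilever fixed at D.
Free-end deflection of the primary structure under the applied loading (downward +):
  UDL 5: wL⁴/(8EI) = 18975/EI
  point load 37.5 at a = 3.96: Pa²(3L − a)/(6EI) = 3493/EI
  triangular load, peak 14 at the free end: 11w₀L⁴/(120EI) = 38961/EI
  δ_0 = 61429/EI
Flexibility coefficient — unit upward force at E: δ_{EE} = L³/(3EI) = 766.7/EI.
With EI = 86000 kN·m²: δ_0 = 0.71429 m and δ_{EE} = 0.008915 m/kN.
Compatibility — the spring shortens by R_E/k under the reaction it provides: δ_0 − R_E·δ_{EE} = R_E/k. With 1/k = 0.000182 m/kN, R_E = δ_0 / (δ_{EE} + 1/k) = 0.71429 / (0.008915 + 0.000182) = 78.52 kN.
Vertical equilibrium: R_D = ΣP − R_E = 195.9 − 78.52 = 117.4 kN.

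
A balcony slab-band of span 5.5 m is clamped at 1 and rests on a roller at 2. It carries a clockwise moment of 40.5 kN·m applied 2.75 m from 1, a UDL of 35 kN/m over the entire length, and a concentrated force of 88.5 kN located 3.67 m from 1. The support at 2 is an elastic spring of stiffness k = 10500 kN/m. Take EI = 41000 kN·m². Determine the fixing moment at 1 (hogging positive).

Remove the prop at 2; the released (primary) structure is a cantilever built in at 1.
Primary-structure tip deflection at 2 by superposition:
  clockwise couple 40.5 at a = 2.75: M₀a(2L − a)/(2EI) = 459.4/EI
  UDL 35: wL⁴/(8EI) = 4003/EI
  point load 88.5 at a = 3.67: Pa²(3L − a)/(6EI) = 2549/EI
  δ_0 = 7012/EI
Flexibility coefficient — unit upward force at 2: δ_{22} = L³/(3EI) = 55.46/EI.
With EI = 41000 kN·m²: δ_0 = 0.17102 m and δ_{22} = 0.001353 m/kN.
Compatibility — the spring shortens by R_2/k under the reaction it provides: δ_0 − R_2·δ_{22} = R_2/k. With 1/k = 0.000095 m/kN, R_2 = δ_0 / (δ_{22} + 1/k) = 0.17102 / (0.001353 + 0.000095) = 118.1 kN.
Moment equilibrium about 1: M_1 = Σ(load moments about 1) − R_2·L = 894.7 − 118.1×5.5 = 245 kN·m.

M_1 = 245 kN·m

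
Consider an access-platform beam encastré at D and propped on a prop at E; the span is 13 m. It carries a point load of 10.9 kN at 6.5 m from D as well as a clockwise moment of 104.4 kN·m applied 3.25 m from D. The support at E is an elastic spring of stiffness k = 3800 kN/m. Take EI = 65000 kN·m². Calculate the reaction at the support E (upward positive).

R_E = 8.478 kN

Release the roller at E. Primary structure: cantilever fixed at D.
Free-end deflection of the primary structure under the applied loading (downward +):
  point load 10.9 at a = 6.5: Pa²(3L − a)/(6EI) = 2495/EI
  clockwise couple 104.4 at a = 3.25: M₀a(2L − a)/(2EI) = 3860/EI
  δ_0 = 6354/EI
Flexibility coefficient — unit upward force at E: δ_{EE} = L³/(3EI) = 732.3/EI.
With EI = 65000 kN·m²: δ_0 = 0.097755 m and δ_{EE} = 0.011267 m/kN.
Compatibility — the spring shortens by R_E/k under the reaction it provides: δ_0 − R_E·δ_{EE} = R_E/k. With 1/k = 0.000263 m/kN, R_E = δ_0 / (δ_{EE} + 1/k) = 0.097755 / (0.011267 + 0.000263) = 8.478 kN.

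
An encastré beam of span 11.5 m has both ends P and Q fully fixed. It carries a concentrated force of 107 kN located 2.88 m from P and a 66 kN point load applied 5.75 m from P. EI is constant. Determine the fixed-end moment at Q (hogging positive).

Release both end moments; the primary structure is a simply-supported span PQ with redundants M_P and M_Q.
End rotations of the released simple span under the applied load (×1/EI):
  at P: point load 107 at a = 2.88: Pab(L + b)/(6LEI) = 774.6/EI
  at Q: point load 107 at a = 2.88: Pab(L + a)/(6LEI) = 553.6/EI
  at P: point load 66 at a = 5.75: Pab(L + b)/(6LEI) = 545.5/EI
  at Q: point load 66 at a = 5.75: Pab(L + a)/(6LEI) = 545.5/EI
  θ_P0 = 1320/EI,  θ_Q0 = 1099/EI
Flexibility coefficients: a unit moment at one end gives L/(3EI) there and L/(6EI) at the far end, so f₁₁ = f₂₂ = 3.833/EI and f₁₂ = f₂₁ = 1.917/EI.
Compatibility — zero rotation at each built-in end:
  3.833 M_P + 1.917 M_Q = 1320
  1.917 M_P + 3.833 M_Q = 1099
Solving the pair gives M_P = 268 kN·m and M_Q = 152.7 kN·m (hogging).

M_Q = 152.7 kN·m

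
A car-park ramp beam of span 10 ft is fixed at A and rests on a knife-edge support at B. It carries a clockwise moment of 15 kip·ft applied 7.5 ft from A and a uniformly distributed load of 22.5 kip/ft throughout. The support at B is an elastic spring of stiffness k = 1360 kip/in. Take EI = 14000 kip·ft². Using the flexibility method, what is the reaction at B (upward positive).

R_B = 86.26 kip

Take the reaction at B as the redundant and release it; the primary structure is a cantilever fixed at A.
Free-end deflection of the primary structure under the applied loading (downward +):
  clockwise couple 15 at a = 7.5: M₀a(2L − a)/(2EI) = 703.1/EI
  UDL 22.5: wL⁴/(8EI) = 28125/EI
  δ_0 = 28828/EI
Tip deflection under a unit load at B: L³/(3EI) = 333.3/EI.
With EI = 14000 kip·ft²: δ_0 = 2.0592 ft and δ_{BB} = 0.02381 ft/kip.
Compatibility — the spring shortens by R_B/k under the reaction it provides: δ_0 − R_B·δ_{BB} = R_B/k. With 1/k = 1/(1360×12) ft/kip = 0.000061 ft/kip, R_B = δ_0 / (δ_{BB} + 1/k) = 2.0592 / (0.02381 + 0.000061) = 86.26 kip.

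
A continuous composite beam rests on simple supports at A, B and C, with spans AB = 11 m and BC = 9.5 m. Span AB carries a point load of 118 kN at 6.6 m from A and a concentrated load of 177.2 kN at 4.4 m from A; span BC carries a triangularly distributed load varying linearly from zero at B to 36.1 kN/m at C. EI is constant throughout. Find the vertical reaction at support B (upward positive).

R_B = 276.8 kN

Release continuity at B by inserting a hinge; the redundant is the internal moment M_B. The primary structure is two simply-supported spans AB and BC.
Discontinuity in slope at B on the released structure — sum the simple-span end rotations:
  span AB: point load 118 at a = 6.6: Pab(L + a)/(6LEI) = 913.8/EI
  span AB: point load 177.2 at a = 4.4: Pab(L + a)/(6LEI) = 1201/EI
  span BC: triangular load, peak 36.1: 7w₀L³/(360EI) = 601.8/EI
  relative rotation θ_0 = (2114 + 601.8)/EI = 2716/EI
A unit hogging moment at B produces rotation L₁/(3EI) + L₂/(3EI) = 6.833/EI.
Compatibility: M_B·(L₁+L₂)/(3EI) = θ_0, giving M_B = 397.5 kN·m (hogging).
Span AB, ΣM about A with M_B applied at B: R_B^{AB}·11 = 1558 + 397.5, so R_B^{AB} = 177.8 kN and R_A = 295.2 − 177.8 = 117.4 kN.
Span BC, ΣM about C: R_B^{BC}·9.5 = 543 + 397.5, so R_B^{BC} = 99 kN and R_C = 171.5 − 99 = 72.47 kN.
R_B = 177.8 + 99 = 276.8 kN.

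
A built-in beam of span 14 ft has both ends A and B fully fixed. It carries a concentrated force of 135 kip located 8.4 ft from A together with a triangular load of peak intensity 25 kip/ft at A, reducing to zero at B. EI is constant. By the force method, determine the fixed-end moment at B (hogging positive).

Release both end moments; the primary structure is a simply-supported span AB with redundants M_A and M_B.
Simple-span end rotations at A and B under the given loads:
  at A: point load 135 at a = 8.4: Pab(L + b)/(6LEI) = 1482/EI
  at B: point load 135 at a = 8.4: Pab(L + a)/(6LEI) = 1693/EI
  at A: triangular load, peak 25: w₀L³/(45EI) = 1524/EI
  at B: triangular load, peak 25: 7w₀L³/(360EI) = 1334/EI
  θ_A0 = 3006/EI,  θ_B0 = 3027/EI
Flexibility coefficients: a unit moment at one end gives L/(3EI) there and L/(6EI) at the far end, so f₁₁ = f₂₂ = 4.667/EI and f₁₂ = f₂₁ = 2.333/EI.
Compatibility — zero rotation at each built-in end:
  4.667 M_A + 2.333 M_B = 3006
  2.333 M_A + 4.667 M_B = 3027
Solving the pair gives M_A = 426.4 kip·ft and M_B = 435.5 kip·ft (hogging).

M_B = 435.5 kip·ft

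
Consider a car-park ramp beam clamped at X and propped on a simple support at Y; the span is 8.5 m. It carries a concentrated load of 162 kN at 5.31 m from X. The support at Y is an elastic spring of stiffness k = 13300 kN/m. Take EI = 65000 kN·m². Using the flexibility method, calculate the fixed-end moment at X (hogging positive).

Choose R_Y as the redundant. The primary structure is the cantilever fixed at X.
Free-end deflection of the primary structure under the applied loading (downward +):
  point load 162 at a = 5.31: Pa²(3L − a)/(6EI) = 15371/EI
Flexibility coefficient — unit upward force at Y: δ_{YY} = L³/(3EI) = 204.7/EI.
With EI = 65000 kN·m²: δ_0 = 0.23647 m and δ_{YY} = 0.003149 m/kN.
Compatibility — the spring shortens by R_Y/k under the reaction it provides: δ_0 − R_Y·δ_{YY} = R_Y/k. With 1/k = 0.000075 m/kN, R_Y = δ_0 / (δ_{YY} + 1/k) = 0.23647 / (0.003149 + 0.000075) = 73.33 kN.
Moment equilibrium about X: M_X = Σ(load moments about X) − R_Y·L = 860.2 − 73.33×8.5 = 236.9 kN·m.

M_X = 236.9 kN·m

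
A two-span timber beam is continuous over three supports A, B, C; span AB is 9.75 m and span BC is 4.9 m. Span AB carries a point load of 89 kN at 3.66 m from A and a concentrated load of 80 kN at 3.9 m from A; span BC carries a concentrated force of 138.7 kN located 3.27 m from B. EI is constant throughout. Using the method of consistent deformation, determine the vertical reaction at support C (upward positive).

Release continuity at B by inserting a hinge; the redundant is the internal moment M_B. The primary structure is two simply-supported spans AB and BC.
Discontinuity in slope at B on the released structure — sum the simple-span end rotations:
  span AB: point load 89 at a = 3.66: Pab(L + a)/(6LEI) = 454.7/EI
  span AB: point load 80 at a = 3.9: Pab(L + a)/(6LEI) = 425.9/EI
  span BC: point load 138.7 at a = 3.27: Pab(L + b)/(6LEI) = 164.2/EI
  relative rotation θ_0 = (880.6 + 164.2)/EI = 1045/EI
A unit hogging moment at B produces rotation L₁/(3EI) + L₂/(3EI) = 4.883/EI.
Slope continuity at B: θ_0 = M_B·4.883/EI, so M_B = 1045/4.883 = 214 kN·m (hogging).
Span BC, ΣM about C: R_B^{BC}·4.9 = 226.1 + 214, so R_B^{BC} = 89.8 kN and R_C = 138.7 − 89.8 = 48.9 kN.

R_C = 48.9 kN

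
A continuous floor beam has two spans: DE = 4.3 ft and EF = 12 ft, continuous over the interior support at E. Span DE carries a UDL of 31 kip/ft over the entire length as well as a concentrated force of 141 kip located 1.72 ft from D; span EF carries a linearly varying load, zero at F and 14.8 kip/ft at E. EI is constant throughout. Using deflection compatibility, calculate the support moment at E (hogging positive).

M_E = 150.4 kip·ft

Insert a hinge at E; M_E is the redundant, and each span becomes simply supported.
Rotations at E on the released spans (each span's end-slope, ×1/EI):
  span DE: UDL 31: wL³/(24EI) = 102.7/EI
  span DE: point load 141 at a = 1.72: Pab(L + a)/(6LEI) = 146/EI
  span EF: triangular load, peak 14.8: w₀L³/(45EI) = 568.3/EI
  relative rotation θ_0 = (248.7 + 568.3)/EI = 817/EI
A unit hogging moment at E produces rotation L₁/(3EI) + L₂/(3EI) = 5.433/EI.
Slope continuity at E: θ_0 = M_E·5.433/EI, so M_E = 817/5.433 = 150.4 kip·ft (hogging).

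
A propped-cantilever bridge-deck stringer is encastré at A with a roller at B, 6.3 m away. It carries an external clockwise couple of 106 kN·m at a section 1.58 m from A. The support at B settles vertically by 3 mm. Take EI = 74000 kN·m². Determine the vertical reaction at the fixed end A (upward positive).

Choose R_B as the redundant. The primary structure is the cantilever fixed at A.
Downward deflection at the released point B due to the loads:
  clockwise couple 106 at a = 1.58: M₀a(2L − a)/(2EI) = 922.8/EI
Tip deflection under a unit load at B: L³/(3EI) = 83.35/EI.
With EI = 74000 kN·m²: δ_0 = 0.01247 m and δ_{BB} = 0.001126 m/kN.
Compatibility — the beam at B must follow the support down by 0.003 m: δ_0 − R_B·δ_{BB} = 0.003, so R_B = (0.01247 − 0.003)/0.001126 = 8.408 kN.
Vertical equilibrium: R_A = ΣP − R_B = 0 − 8.408 = -8.408 kN.

R_A = -8.408 kN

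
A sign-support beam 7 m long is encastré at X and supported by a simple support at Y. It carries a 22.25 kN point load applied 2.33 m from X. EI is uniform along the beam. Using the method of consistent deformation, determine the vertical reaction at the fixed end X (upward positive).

Take the reaction at Y as the redundant and release it; the primary structure is a cantilever fixed at X.
Primary-structure tip deflection at Y by superposition:
  point load 22.25 at a = 2.33: Pa²(3L − a)/(6EI) = 375.9/EI
Flexibility coefficient — unit upward force at Y: δ_{YY} = L³/(3EI) = 114.3/EI.
The prop prevents deflection at Y: R_Y = δ_0/δ_{YY} = 375.9/114.3 = 3.287 kN.
Vertical equilibrium: R_X = ΣP − R_Y = 22.25 − 3.287 = 18.96 kN.

R_X = 18.96 kN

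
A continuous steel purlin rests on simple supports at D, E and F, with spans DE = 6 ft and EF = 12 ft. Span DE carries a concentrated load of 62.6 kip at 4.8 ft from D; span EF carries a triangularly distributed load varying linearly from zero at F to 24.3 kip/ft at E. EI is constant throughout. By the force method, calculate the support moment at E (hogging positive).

M_E = 173.5 kip·ft

Release continuity at E by inserting a hinge; the redundant is the internal moment M_E. The primary structure is two simply-supported spans DE and EF.
End slopes at the hinge E, treating each span as simply supported:
  span DE: point load 62.6 at a = 4.8: Pab(L + a)/(6LEI) = 108.2/EI
  span EF: triangular load, peak 24.3: w₀L³/(45EI) = 933.1/EI
  relative rotation θ_0 = (108.2 + 933.1)/EI = 1041/EI
A unit hogging moment at E produces rotation L₁/(3EI) + L₂/(3EI) = 6/EI.
Compatibility: M_E·(L₁+L₂)/(3EI) = θ_0, giving M_E = 173.5 kip·ft (hogging).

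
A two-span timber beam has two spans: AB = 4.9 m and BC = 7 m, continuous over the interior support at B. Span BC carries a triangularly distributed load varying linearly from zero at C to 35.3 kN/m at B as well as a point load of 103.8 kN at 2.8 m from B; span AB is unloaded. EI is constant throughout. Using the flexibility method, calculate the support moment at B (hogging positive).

Insert a hinge at B; M_B is the redundant, and each span becomes simply supported.
Rotations at B on the released spans (each span's end-slope, ×1/EI):
  span BC: triangular load, peak 35.3: w₀L³/(45EI) = 269.1/EI
  span BC: point load 103.8 at a = 2.8: Pab(L + b)/(6LEI) = 325.5/EI
  relative rotation θ_0 = (0 + 594.6)/EI = 594.6/EI
A unit hogging moment at B produces rotation L₁/(3EI) + L₂/(3EI) = 3.967/EI.
Compatibility: M_B·(L₁+L₂)/(3EI) = θ_0, giving M_B = 149.9 kN·m (hogging).

M_B = 149.9 kN·m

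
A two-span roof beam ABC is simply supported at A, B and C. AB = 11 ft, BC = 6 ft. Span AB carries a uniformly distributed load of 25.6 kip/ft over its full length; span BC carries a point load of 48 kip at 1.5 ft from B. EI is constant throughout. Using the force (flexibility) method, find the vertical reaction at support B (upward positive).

Release continuity at B by inserting a hinge; the redundant is the internal moment M_B. The primary structure is two simply-supported spans AB and BC.
End slopes at the hinge B, treating each span as simply supported:
  span AB: UDL 25.6: wL³/(24EI) = 1420/EI
  span BC: point load 48 at a = 1.5: Pab(L + b)/(6LEI) = 94.5/EI
  relative rotation θ_0 = (1420 + 94.5)/EI = 1514/EI
A unit hogging moment at B produces rotation L₁/(3EI) + L₂/(3EI) = 5.667/EI.
Slope continuity at B: θ_0 = M_B·5.667/EI, so M_B = 1514/5.667 = 267.2 kip·ft (hogging).
Span AB, ΣM about A with M_B applied at B: R_B^{AB}·11 = 1549 + 267.2, so R_B^{AB} = 165.1 kip and R_A = 281.6 − 165.1 = 116.5 kip.
Span BC, ΣM about C: R_B^{BC}·6 = 216 + 267.2, so R_B^{BC} = 80.54 kip and R_C = 48 − 80.54 = -32.54 kip.
R_B = 165.1 + 80.54 = 245.6 kip.

R_B = 245.6 kip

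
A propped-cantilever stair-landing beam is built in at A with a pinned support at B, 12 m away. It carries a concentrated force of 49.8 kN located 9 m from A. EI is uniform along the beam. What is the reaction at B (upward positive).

R_B = 31.51 kN

Remove the prop at B; the released (primary) structure is a cantilever built in at A.
Deflection at B on the released cantilever, summing each load's contribution:
  point load 49.8 at a = 9: Pa²(3L − a)/(6EI) = 18152/EI
Flexibility coefficient — unit upward force at B: δ_{BB} = L³/(3EI) = 576/EI.
The prop prevents deflection at B: R_B = δ_0/δ_{BB} = 18152/576 = 31.51 kN.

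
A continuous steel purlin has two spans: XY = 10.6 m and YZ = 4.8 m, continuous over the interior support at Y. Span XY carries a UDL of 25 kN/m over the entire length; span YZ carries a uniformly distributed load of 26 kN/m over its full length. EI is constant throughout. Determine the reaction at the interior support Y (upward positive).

R_Y = 275.1 kN

Take M_Y as the redundant. Released structure: two simple spans XY and YZ with a hinge at Y.
Rotations at Y on the released spans (each span's end-slope, ×1/EI):
  span XY: UDL 25: wL³/(24EI) = 1241/EI
  span YZ: UDL 26: wL³/(24EI) = 119.8/EI
  relative rotation θ_0 = (1241 + 119.8)/EI = 1360/EI
A unit hogging moment at Y produces rotation L₁/(3EI) + L₂/(3EI) = 5.133/EI.
Compatibility: M_Y·(L₁+L₂)/(3EI) = θ_0, giving M_Y = 265 kN·m (hogging).
Span XY, ΣM about X with M_Y applied at Y: R_Y^{XY}·10.6 = 1404 + 265, so R_Y^{XY} = 157.5 kN and R_X = 265 − 157.5 = 107.5 kN.
Span YZ, ΣM about Z: R_Y^{YZ}·4.8 = 299.5 + 265, so R_Y^{YZ} = 117.6 kN and R_Z = 124.8 − 117.6 = 7.187 kN.
R_Y = 157.5 + 117.6 = 275.1 kN.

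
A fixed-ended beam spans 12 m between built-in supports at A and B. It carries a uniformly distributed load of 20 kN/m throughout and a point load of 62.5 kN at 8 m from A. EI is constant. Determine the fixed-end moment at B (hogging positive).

M_B = 351.1 kN·m

Take the two fixed-end moments M_A, M_B as redundants; the released structure is the simple span AB.
Simple-span end rotations at A and B under the given loads:
  at A: UDL 20: wL³/(24EI) = 1440/EI
  at B: UDL 20: wL³/(24EI) = 1440/EI
  at A: point load 62.5 at a = 8: Pab(L + b)/(6LEI) = 444.4/EI
  at B: point load 62.5 at a = 8: Pab(L + a)/(6LEI) = 555.6/EI
  θ_A0 = 1884/EI,  θ_B0 = 1996/EI
Flexibility coefficients: a unit moment at one end gives L/(3EI) there and L/(6EI) at the far end, so f₁₁ = f₂₂ = 4/EI and f₁₂ = f₂₁ = 2/EI.
Compatibility — zero rotation at each built-in end:
  4 M_A + 2 M_B = 1884
  2 M_A + 4 M_B = 1996
Solving the pair gives M_A = 295.6 kN·m and M_B = 351.1 kN·m (hogging).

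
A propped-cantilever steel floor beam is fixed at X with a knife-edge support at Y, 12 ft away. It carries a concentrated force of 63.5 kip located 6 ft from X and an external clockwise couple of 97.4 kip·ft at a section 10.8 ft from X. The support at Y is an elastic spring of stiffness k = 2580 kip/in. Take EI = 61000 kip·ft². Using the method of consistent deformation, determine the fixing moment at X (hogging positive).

M_X = 96.94 kip·ft

Choose R_Y as the redundant. The primary structure is the cantilever fixed at X.
Downward deflection at the released point Y due to the loads:
  point load 63.5 at a = 6: Pa²(3L − a)/(6EI) = 11430/EI
  clockwise couple 97.4 at a = 10.8: M₀a(2L − a)/(2EI) = 6943/EI
  δ_0 = 18373/EI
Flexibility coefficient — unit upward force at Y: δ_{YY} = L³/(3EI) = 576/EI.
With EI = 61000 kip·ft²: δ_0 = 0.30119 ft and δ_{YY} = 0.009443 ft/kip.
Compatibility — the spring shortens by R_Y/k under the reaction it provides: δ_0 − R_Y·δ_{YY} = R_Y/k. With 1/k = 1/(2580×12) ft/kip = 0.000032 ft/kip, R_Y = δ_0 / (δ_{YY} + 1/k) = 0.30119 / (0.009443 + 0.000032) = 31.79 kip.
Moment equilibrium about X: M_X = Σ(load moments about X) − R_Y·L = 478.4 − 31.79×12 = 96.94 kip·ft.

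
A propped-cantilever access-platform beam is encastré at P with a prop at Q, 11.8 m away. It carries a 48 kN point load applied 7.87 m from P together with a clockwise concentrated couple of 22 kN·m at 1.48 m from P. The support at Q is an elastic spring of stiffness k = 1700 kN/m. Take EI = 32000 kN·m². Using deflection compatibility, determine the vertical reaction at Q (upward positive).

Remove the prop at Q; the released (primary) structure is a cantilever built in at P.
Free-end deflection of the primary structure under the applied loading (downward +):
  point load 48 at a = 7.87: Pa²(3L − a)/(6EI) = 13641/EI
  clockwise couple 22 at a = 1.48: M₀a(2L − a)/(2EI) = 360.1/EI
  δ_0 = 14001/EI
Tip deflection under a unit load at Q: L³/(3EI) = 547.7/EI.
With EI = 32000 kN·m²: δ_0 = 0.43753 m and δ_{QQ} = 0.017115 m/kN.
Compatibility — the spring shortens by R_Q/k under the reaction it provides: δ_0 − R_Q·δ_{QQ} = R_Q/k. With 1/k = 0.000588 m/kN, R_Q = δ_0 / (δ_{QQ} + 1/k) = 0.43753 / (0.017115 + 0.000588) = 24.72 kN.

R_Q = 24.72 kN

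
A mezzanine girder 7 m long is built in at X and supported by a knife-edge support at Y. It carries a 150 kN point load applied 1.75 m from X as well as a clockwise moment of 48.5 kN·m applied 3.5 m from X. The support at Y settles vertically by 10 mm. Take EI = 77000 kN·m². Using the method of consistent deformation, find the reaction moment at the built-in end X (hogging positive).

Take the reaction at Y as the redundant and release it; the primary structure is a cantilever fixed at X.
Free-end deflection of the primary structure under the applied loading (downward +):
  point load 150 at a = 1.75: Pa²(3L − a)/(6EI) = 1474/EI
  clockwise couple 48.5 at a = 3.5: M₀a(2L − a)/(2EI) = 891.2/EI
  δ_0 = 2365/EI
Flexibility coefficient — unit upward force at Y: δ_{YY} = L³/(3EI) = 114.3/EI.
With EI = 77000 kN·m²: δ_0 = 0.030714 m and δ_{YY} = 0.001485 m/kN.
Compatibility — the beam at Y must follow the support down by 0.01 m: δ_0 − R_Y·δ_{YY} = 0.01, so R_Y = (0.030714 − 0.01)/0.001485 = 13.95 kN.
Moment equilibrium about X: M_X = Σ(load moments about X) − R_Y·L = 311 − 13.95×7 = 213.3 kN·m.

M_X = 213.3 kN·m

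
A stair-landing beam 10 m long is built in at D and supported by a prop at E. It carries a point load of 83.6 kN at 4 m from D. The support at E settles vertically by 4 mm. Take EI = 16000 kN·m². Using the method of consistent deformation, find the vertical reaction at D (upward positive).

R_D = 66.4 kN

Release the roller at E. Primary structure: cantilever fixed at D.
Free-end deflection of the primary structure under the applied loading (downward +):
  point load 83.6 at a = 4: Pa²(3L − a)/(6EI) = 5796/EI
Flexibility coefficient — unit upward force at E: δ_{EE} = L³/(3EI) = 333.3/EI.
With EI = 16000 kN·m²: δ_0 = 0.36227 m and δ_{EE} = 0.020833 m/kN.
Compatibility — the beam at E must follow the support down by 0.004 m: δ_0 − R_E·δ_{EE} = 0.004, so R_E = (0.36227 − 0.004)/0.020833 = 17.2 kN.
Vertical equilibrium: R_D = ΣP − R_E = 83.6 − 17.2 = 66.4 kN.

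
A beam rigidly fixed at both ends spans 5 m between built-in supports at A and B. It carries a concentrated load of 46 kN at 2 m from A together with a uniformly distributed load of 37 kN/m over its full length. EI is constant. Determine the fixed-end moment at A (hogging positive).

M_A = 110.2 kN·m

Release both end moments; the primary structure is a simply-supported span AB with redundants M_A and M_B.
End rotations of the released simple span under the applied load (×1/EI):
  at A: point load 46 at a = 2: Pab(L + b)/(6LEI) = 73.6/EI
  at B: point load 46 at a = 2: Pab(L + a)/(6LEI) = 64.4/EI
  at A: UDL 37: wL³/(24EI) = 192.7/EI
  at B: UDL 37: wL³/(24EI) = 192.7/EI
  θ_A0 = 266.3/EI,  θ_B0 = 257.1/EI
Flexibility coefficients: a unit moment at one end gives L/(3EI) there and L/(6EI) at the far end, so f₁₁ = f₂₂ = 1.667/EI and f₁₂ = f₂₁ = 0.8333/EI.
Compatibility — zero rotation at each built-in end:
  1.667 M_A + 0.8333 M_B = 266.3
  0.8333 M_A + 1.667 M_B = 257.1
Solving the pair gives M_A = 110.2 kN·m and M_B = 99.16 kN·m (hogging).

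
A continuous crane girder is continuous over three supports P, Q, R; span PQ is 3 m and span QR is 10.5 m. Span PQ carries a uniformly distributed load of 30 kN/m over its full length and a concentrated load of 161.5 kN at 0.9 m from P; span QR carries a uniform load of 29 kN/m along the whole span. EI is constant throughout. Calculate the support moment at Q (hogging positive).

Release continuity at Q by inserting a hinge; the redundant is the internal moment M_Q. The primary structure is two simply-supported spans PQ and QR.
Rotations at Q on the released spans (each span's end-slope, ×1/EI):
  span PQ: UDL 30: wL³/(24EI) = 33.75/EI
  span PQ: point load 161.5 at a = 0.9: Pab(L + a)/(6LEI) = 66.13/EI
  span QR: UDL 29: wL³/(24EI) = 1399/EI
  relative rotation θ_0 = (99.88 + 1399)/EI = 1499/EI
A unit hogging moment at Q produces rotation L₁/(3EI) + L₂/(3EI) = 4.5/EI.
Slope continuity at Q: θ_0 = M_Q·4.5/EI, so M_Q = 1499/4.5 = 333 kN·m (hogging).

M_Q = 333 kN·m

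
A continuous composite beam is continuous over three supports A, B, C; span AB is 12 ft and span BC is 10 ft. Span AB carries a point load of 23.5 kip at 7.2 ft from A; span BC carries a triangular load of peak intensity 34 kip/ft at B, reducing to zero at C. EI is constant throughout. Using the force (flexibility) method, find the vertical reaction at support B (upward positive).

Insert a hinge at B; M_B is the redundant, and each span becomes simply supported.
Rotations at B on the released spans (each span's end-slope, ×1/EI):
  span AB: point load 23.5 at a = 7.2: Pab(L + a)/(6LEI) = 216.6/EI
  span BC: triangular load, peak 34: w₀L³/(45EI) = 755.6/EI
  relative rotation θ_0 = (216.6 + 755.6)/EI = 972.1/EI
A unit hogging moment at B produces rotation L₁/(3EI) + L₂/(3EI) = 7.333/EI.
Compatibility: M_B·(L₁+L₂)/(3EI) = θ_0, giving M_B = 132.6 kip·ft (hogging).
Span AB, ΣM about A with M_B applied at B: R_B^{AB}·12 = 169.2 + 132.6, so R_B^{AB} = 25.15 kip and R_A = 23.5 − 25.15 = -1.647 kip.
Span BC, ΣM about C: R_B^{BC}·10 = 1133 + 132.6, so R_B^{BC} = 126.6 kip and R_C = 170 − 126.6 = 43.41 kip.
R_B = 25.15 + 126.6 = 151.7 kip.

R_B = 151.7 kip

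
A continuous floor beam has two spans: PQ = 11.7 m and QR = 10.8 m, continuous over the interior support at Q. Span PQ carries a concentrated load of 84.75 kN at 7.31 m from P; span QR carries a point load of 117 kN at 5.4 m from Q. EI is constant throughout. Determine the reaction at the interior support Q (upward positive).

R_Q = 149.2 kN

Release continuity at Q by inserting a hinge; the redundant is the internal moment M_Q. The primary structure is two simply-supported spans PQ and QR.
End slopes at the hinge Q, treating each span as simply supported:
  span PQ: point load 84.75 at a = 7.31: Pab(L + a)/(6LEI) = 736.5/EI
  span QR: point load 117 at a = 5.4: Pab(L + b)/(6LEI) = 852.9/EI
  relative rotation θ_0 = (736.5 + 852.9)/EI = 1589/EI
A unit hogging moment at Q produces rotation L₁/(3EI) + L₂/(3EI) = 7.5/EI.
Compatibility: M_Q·(L₁+L₂)/(3EI) = θ_0, giving M_Q = 211.9 kN·m (hogging).
Span PQ, ΣM about P with M_Q applied at Q: R_Q^{PQ}·11.7 = 619.5 + 211.9, so R_Q^{PQ} = 71.06 kN and R_P = 84.75 − 71.06 = 13.69 kN.
Span QR, ΣM about R: R_Q^{QR}·10.8 = 631.8 + 211.9, so R_Q^{QR} = 78.12 kN and R_R = 117 − 78.12 = 38.88 kN.
R_Q = 71.06 + 78.12 = 149.2 kN.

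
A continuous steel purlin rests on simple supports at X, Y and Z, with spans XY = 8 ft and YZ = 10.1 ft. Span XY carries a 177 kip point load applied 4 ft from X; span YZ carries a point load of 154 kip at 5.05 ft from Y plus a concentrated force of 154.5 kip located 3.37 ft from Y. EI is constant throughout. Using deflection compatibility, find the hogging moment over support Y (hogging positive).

Take M_Y as the redundant. Released structure: two simple spans XY and YZ with a hinge at Y.
Rotations at Y on the released spans (each span's end-slope, ×1/EI):
  span XY: point load 177 at a = 4: Pab(L + a)/(6LEI) = 708/EI
  span YZ: point load 154 at a = 5.05: Pab(L + b)/(6LEI) = 981.8/EI
  span YZ: point load 154.5 at a = 3.37: Pab(L + b)/(6LEI) = 973.2/EI
  relative rotation θ_0 = (708 + 1955)/EI = 2663/EI
A unit hogging moment at Y produces rotation L₁/(3EI) + L₂/(3EI) = 6.033/EI.
Compatibility: M_Y·(L₁+L₂)/(3EI) = θ_0, giving M_Y = 441.4 kip·ft (hogging).

M_Y = 441.4 kip·ft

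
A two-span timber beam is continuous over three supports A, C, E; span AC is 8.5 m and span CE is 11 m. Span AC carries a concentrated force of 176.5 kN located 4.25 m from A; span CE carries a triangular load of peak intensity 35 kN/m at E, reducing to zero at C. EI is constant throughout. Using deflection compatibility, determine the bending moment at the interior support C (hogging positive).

Release continuity at C by inserting a hinge; the redundant is the internal moment M_C. The primary structure is two simply-supported spans AC and CE.
Rotations at C on the released spans (each span's end-slope, ×1/EI):
  span AC: point load 176.5 at a = 4.25: Pab(L + a)/(6LEI) = 797/EI
  span CE: triangular load, peak 35: 7w₀L³/(360EI) = 905.8/EI
  relative rotation θ_0 = (797 + 905.8)/EI = 1703/EI
A unit hogging moment at C produces rotation L₁/(3EI) + L₂/(3EI) = 6.5/EI.
Compatibility: M_C·(L₁+L₂)/(3EI) = θ_0, giving M_C = 262 kN·m (hogging).

M_C = 262 kN·m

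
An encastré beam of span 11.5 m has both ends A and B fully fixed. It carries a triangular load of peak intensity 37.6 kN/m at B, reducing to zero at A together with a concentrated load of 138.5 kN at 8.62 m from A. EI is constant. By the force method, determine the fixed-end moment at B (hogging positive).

Take the two fixed-end moments M_A, M_B as redundants; the released structure is the simple span AB.
Simple-span end rotations at A and B under the given loads:
  at A: triangular load, peak 37.6: 7w₀L³/(360EI) = 1112/EI
  at B: triangular load, peak 37.6: w₀L³/(45EI) = 1271/EI
  at A: point load 138.5 at a = 8.62: Pab(L + b)/(6LEI) = 716.6/EI
  at B: point load 138.5 at a = 8.62: Pab(L + a)/(6LEI) = 1003/EI
  θ_A0 = 1828/EI,  θ_B0 = 2273/EI
Flexibility coefficients: a unit moment at one end gives L/(3EI) there and L/(6EI) at the far end, so f₁₁ = f₂₂ = 3.833/EI and f₁₂ = f₂₁ = 1.917/EI.
Compatibility — zero rotation at each built-in end:
  3.833 M_A + 1.917 M_B = 1828
  1.917 M_A + 3.833 M_B = 2273
Solving the pair gives M_A = 240.6 kN·m and M_B = 472.7 kN·m (hogging).

M_B = 472.7 kN·m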